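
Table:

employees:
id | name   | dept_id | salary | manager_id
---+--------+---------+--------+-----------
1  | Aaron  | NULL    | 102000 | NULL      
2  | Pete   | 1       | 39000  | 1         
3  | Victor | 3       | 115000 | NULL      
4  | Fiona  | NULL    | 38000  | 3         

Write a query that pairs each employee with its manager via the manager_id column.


This is a self-join: employees is joined to a second copy of itself, matching each row's manager_id to another row's id. Use LEFT JOIN so rows with manager_id=NULL are kept.
  - employee 1 (Aaron): manager_id=NULL -> NULL
  - employee 2 (Pete): manager_id=1 -> Aaron
  - employee 3 (Victor): manager_id=NULL -> NULL
  - employee 4 (Fiona): manager_id=3 -> Victor

SQL:
SELECT a.name AS item, b.name AS manager
FROM employees a
LEFT JOIN employees b ON a.manager_id = b.id

Result:
item   | manager
-------+--------
Aaron  | NULL   
Pete   | Aaron  
Victor | NULL   
Fiona  | Victor 


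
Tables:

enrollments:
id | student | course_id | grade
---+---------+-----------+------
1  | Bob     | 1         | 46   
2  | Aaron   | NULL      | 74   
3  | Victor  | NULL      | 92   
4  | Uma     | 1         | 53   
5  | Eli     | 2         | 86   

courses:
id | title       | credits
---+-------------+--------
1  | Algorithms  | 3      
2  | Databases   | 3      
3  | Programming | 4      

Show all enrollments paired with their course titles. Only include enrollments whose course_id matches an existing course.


INNER JOIN keeps only enrollments rows whose course_id matches an id in courses. Walk through each enrollment:
  - enrollment 1 (Bob): course_id=1 -> matches Algorithms
  - enrollment 2 (Aaron): course_id=NULL, no match -> dropped
  - enrollment 3 (Victor): course_id=NULL, no match -> dropped
  - enrollment 4 (Uma): course_id=1 -> matches Algorithms
  - enrollment 5 (Eli): course_id=2 -> matches Databases
So 2 of 5 rows are dropped.

SQL:
SELECT a.student, b.title AS course
FROM enrollments a
INNER JOIN courses b ON a.course_id = b.id

Result:
student | course    
--------+-----------
Bob     | Algorithms
Uma     | Algorithms
Eli     | Databases 


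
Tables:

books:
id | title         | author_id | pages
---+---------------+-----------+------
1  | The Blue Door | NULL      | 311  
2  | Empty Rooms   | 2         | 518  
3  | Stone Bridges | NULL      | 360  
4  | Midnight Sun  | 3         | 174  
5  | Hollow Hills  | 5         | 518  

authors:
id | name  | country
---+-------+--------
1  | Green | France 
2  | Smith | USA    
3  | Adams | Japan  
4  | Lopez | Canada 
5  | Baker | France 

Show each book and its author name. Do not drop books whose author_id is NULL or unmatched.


LEFT JOIN keeps every row from books (the left table); where author_id has no match in authors, the author columns become NULL. Walk through each book:
  - book 1 (The Blue Door): author_id=NULL, no match -> kept with NULL
  - book 2 (Empty Rooms): author_id=2 -> matches Smith
  - book 3 (Stone Bridges): author_id=NULL, no match -> kept with NULL
  - book 4 (Midnight Sun): author_id=3 -> matches Adams
  - book 5 (Hollow Hills): author_id=5 -> matches Baker
All 5 rows appear; 2 have NULL author.

SQL:
SELECT a.title, b.name AS author
FROM books a
LEFT JOIN authors b ON a.author_id = b.id

Result:
title         | author
--------------+-------
The Blue Door | NULL  
Empty Rooms   | Smith 
Stone Bridges | NULL  
Midnight Sun  | Adams 
Hollow Hills  | Baker 


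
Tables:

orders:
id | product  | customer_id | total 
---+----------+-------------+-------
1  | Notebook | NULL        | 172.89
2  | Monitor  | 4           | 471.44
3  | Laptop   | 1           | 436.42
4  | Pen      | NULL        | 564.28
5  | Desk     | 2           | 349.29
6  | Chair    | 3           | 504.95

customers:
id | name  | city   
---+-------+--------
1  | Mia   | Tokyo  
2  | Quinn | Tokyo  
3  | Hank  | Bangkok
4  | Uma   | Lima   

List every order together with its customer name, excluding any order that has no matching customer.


INNER JOIN keeps only orders rows whose customer_id matches an id in customers. Walk through each order:
  - order 1 (Notebook): customer_id=NULL, no match -> dropped
  - order 2 (Monitor): customer_id=4 -> matches Uma
  - order 3 (Laptop): customer_id=1 -> matches Mia
  - order 4 (Pen): customer_id=NULL, no match -> dropped
  - order 5 (Desk): customer_id=2 -> matches Quinn
  - order 6 (Chair): customer_id=3 -> matches Hank
So 2 of 6 rows are dropped.

SQL:
SELECT a.product, b.name AS customer
FROM orders a
INNER JOIN customers b ON a.customer_id = b.id

Result:
product | customer
--------+---------
Monitor | Uma     
Laptop  | Mia     
Desk    | Quinn   
Chair   | Hank    


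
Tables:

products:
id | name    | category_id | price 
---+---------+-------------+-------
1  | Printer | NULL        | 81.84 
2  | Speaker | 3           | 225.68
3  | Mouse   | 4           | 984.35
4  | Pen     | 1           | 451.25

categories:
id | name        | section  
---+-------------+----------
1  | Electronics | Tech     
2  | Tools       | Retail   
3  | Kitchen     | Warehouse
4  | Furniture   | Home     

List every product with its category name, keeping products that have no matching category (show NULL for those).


LEFT JOIN keeps every row from products (the left table); where category_id has no match in categories, the category columns become NULL. Walk through each product:
  - product 1 (Printer): category_id=NULL, no match -> kept with NULL
  - product 2 (Speaker): category_id=3 -> matches Kitchen
  - product 3 (Mouse): category_id=4 -> matches Furniture
  - product 4 (Pen): category_id=1 -> matches Electronics
All 4 rows appear; 1 has NULL category.

SQL:
SELECT a.name, b.name AS category
FROM products a
LEFT JOIN categories b ON a.category_id = b.id

Result:
name    | category   
--------+------------
Printer | NULL       
Speaker | Kitchen    
Mouse   | Furniture  
Pen     | Electronics


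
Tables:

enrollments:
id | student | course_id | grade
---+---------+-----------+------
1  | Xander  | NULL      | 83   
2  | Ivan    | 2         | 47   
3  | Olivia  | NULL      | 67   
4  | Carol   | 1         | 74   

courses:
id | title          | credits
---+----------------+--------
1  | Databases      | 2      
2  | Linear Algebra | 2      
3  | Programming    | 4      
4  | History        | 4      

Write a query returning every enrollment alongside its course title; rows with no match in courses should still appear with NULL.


LEFT JOIN keeps every row from enrollments (the left table); where course_id has no match in courses, the course columns become NULL. Walk through each enrollment:
  - enrollment 1 (Xander): course_id=NULL, no match -> kept with NULL
  - enrollment 2 (Ivan): course_id=2 -> matches Linear Algebra
  - enrollment 3 (Olivia): course_id=NULL, no match -> kept with NULL
  - enrollment 4 (Carol): course_id=1 -> matches Databases
All 4 rows appear; 2 have NULL course.

SQL:
SELECT a.student, b.title AS course
FROM enrollments a
LEFT JOIN courses b ON a.course_id = b.id

Result:
student | course        
--------+---------------
Xander  | NULL          
Ivan    | Linear Algebra
Olivia  | NULL          
Carol   | Databases     


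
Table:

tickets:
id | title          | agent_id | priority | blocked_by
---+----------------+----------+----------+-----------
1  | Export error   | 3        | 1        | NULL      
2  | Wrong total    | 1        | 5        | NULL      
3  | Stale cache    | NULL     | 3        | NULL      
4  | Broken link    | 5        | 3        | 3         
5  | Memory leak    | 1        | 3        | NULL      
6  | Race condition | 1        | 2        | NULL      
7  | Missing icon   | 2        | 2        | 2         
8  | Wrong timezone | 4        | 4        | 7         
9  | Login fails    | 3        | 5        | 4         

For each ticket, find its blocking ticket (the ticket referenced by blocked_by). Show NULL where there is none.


This is a self-join: tickets is joined to a second copy of itself, matching each row's blocked_by to another row's id. Use LEFT JOIN so rows with blocked_by=NULL are kept.
  - ticket 1 (Export error): blocked_by=NULL -> NULL
  - ticket 2 (Wrong total): blocked_by=NULL -> NULL
  - ticket 3 (Stale cache): blocked_by=NULL -> NULL
  - ticket 4 (Broken link): blocked_by=3 -> Stale cache
  - ticket 5 (Memory leak): blocked_by=NULL -> NULL
  - ticket 6 (Race condition): blocked_by=NULL -> NULL
  - ticket 7 (Missing icon): blocked_by=2 -> Wrong total
  - ticket 8 (Wrong timezone): blocked_by=7 -> Missing icon
  - ticket 9 (Login fails): blocked_by=4 -> Broken link

SQL:
SELECT a.title AS item, b.title AS blocked_by
FROM tickets a
LEFT JOIN tickets b ON a.blocked_by = b.id

Result:
item           | blocked_by  
---------------+-------------
Export error   | NULL        
Wrong total    | NULL        
Stale cache    | NULL        
Broken link    | Stale cache 
Memory leak    | NULL        
Race condition | NULL        
Missing icon   | Wrong total 
Wrong timezone | Missing icon
Login fails    | Broken link 


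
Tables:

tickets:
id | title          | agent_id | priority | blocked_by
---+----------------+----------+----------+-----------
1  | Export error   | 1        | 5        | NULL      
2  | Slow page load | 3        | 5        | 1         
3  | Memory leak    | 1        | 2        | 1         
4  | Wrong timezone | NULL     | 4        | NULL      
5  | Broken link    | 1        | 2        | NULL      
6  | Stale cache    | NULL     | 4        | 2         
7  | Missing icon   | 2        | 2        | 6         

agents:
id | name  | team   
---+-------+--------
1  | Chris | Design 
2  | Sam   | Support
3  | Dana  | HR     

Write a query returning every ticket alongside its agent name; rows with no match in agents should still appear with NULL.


LEFT JOIN keeps every row from tickets (the left table); where agent_id has no match in agents, the agent columns become NULL. Walk through each ticket:
  - ticket 1 (Export error): agent_id=1 -> matches Chris
  - ticket 2 (Slow page load): agent_id=3 -> matches Dana
  - ticket 3 (Memory leak): agent_id=1 -> matches Chris
  - ticket 4 (Wrong timezone): agent_id=NULL, no match -> kept with NULL
  - ticket 5 (Broken link): agent_id=1 -> matches Chris
  - ticket 6 (Stale cache): agent_id=NULL, no match -> kept with NULL
  - ticket 7 (Missing icon): agent_id=2 -> matches Sam
All 7 rows appear; 2 have NULL agent.

SQL:
SELECT a.title, b.name AS agent
FROM tickets a
LEFT JOIN agents b ON a.agent_id = b.id

Result:
title          | agent
---------------+------
Export error   | Chris
Slow page load | Dana 
Memory leak    | Chris
Wrong timezone | NULL 
Broken link    | Chris
Stale cache    | NULL 
Missing icon   | Sam  


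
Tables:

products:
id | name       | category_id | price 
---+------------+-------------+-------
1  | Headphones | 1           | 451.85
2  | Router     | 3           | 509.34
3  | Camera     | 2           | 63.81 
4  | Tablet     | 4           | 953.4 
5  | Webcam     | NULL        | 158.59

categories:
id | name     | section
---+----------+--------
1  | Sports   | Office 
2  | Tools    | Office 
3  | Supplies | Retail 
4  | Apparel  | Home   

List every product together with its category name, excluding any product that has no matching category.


INNER JOIN keeps only products rows whose category_id matches an id in categories. Walk through each product:
  - product 1 (Headphones): category_id=1 -> matches Sports
  - product 2 (Router): category_id=3 -> matches Supplies
  - product 3 (Camera): category_id=2 -> matches Tools
  - product 4 (Tablet): category_id=4 -> matches Apparel
  - product 5 (Webcam): category_id=NULL, no match -> dropped
So 1 of 5 rows is dropped.

SQL:
SELECT a.name, b.name AS category
FROM products a
INNER JOIN categories b ON a.category_id = b.id

Result:
name       | category
-----------+---------
Headphones | Sports  
Router     | Supplies
Camera     | Tools   
Tablet     | Apparel 


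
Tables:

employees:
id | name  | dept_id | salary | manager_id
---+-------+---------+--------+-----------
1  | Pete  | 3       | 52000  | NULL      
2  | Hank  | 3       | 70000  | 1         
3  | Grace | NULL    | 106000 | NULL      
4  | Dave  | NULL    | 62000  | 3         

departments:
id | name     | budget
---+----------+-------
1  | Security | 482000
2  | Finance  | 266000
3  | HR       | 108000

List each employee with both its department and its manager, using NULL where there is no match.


Two LEFT JOINs from the same base table employees: one to departments via dept_id, one to employees itself via manager_id. Both are LEFT so every employee is preserved.
Match against departments:
  - employee 1 (Pete): dept_id=3 -> matches HR
  - employee 2 (Hank): dept_id=3 -> matches HR
  - employee 3 (Grace): dept_id=NULL, no match -> kept with NULL
  - employee 4 (Dave): dept_id=NULL, no match -> kept with NULL
Match against employees (self):
  - employee 1 (Pete): manager_id=NULL -> NULL
  - employee 2 (Hank): manager_id=1 -> Pete
  - employee 3 (Grace): manager_id=NULL -> NULL
  - employee 4 (Dave): manager_id=3 -> Grace

SQL:
SELECT a.name, b.name AS department, c.name AS manager
FROM employees a
LEFT JOIN departments b ON a.dept_id = b.id
LEFT JOIN employees c ON a.manager_id = c.id

Result:
name  | department | manager
------+------------+--------
Pete  | HR         | NULL   
Hank  | HR         | Pete   
Grace | NULL       | NULL   
Dave  | NULL       | Grace  


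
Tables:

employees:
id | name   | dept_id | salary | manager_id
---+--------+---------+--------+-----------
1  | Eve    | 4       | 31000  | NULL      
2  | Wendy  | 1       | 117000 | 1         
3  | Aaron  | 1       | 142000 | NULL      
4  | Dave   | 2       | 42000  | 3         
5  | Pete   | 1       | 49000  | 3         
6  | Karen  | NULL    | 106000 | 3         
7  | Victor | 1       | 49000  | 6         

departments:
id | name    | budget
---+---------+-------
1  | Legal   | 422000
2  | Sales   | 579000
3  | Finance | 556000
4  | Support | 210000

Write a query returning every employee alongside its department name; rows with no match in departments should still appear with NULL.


LEFT JOIN keeps every row from employees (the left table); where dept_id has no match in departments, the department columns become NULL. Walk through each employee:
  - employee 1 (Eve): dept_id=4 -> matches Support
  - employee 2 (Wendy): dept_id=1 -> matches Legal
  - employee 3 (Aaron): dept_id=1 -> matches Legal
  - employee 4 (Dave): dept_id=2 -> matches Sales
  - employee 5 (Pete): dept_id=1 -> matches Legal
  - employee 6 (Karen): dept_id=NULL, no match -> kept with NULL
  - employee 7 (Victor): dept_id=1 -> matches Legal
All 7 rows appear; 1 has NULL department.

SQL:
SELECT a.name, b.name AS department
FROM employees a
LEFT JOIN departments b ON a.dept_id = b.id

Result:
name   | department
-------+-----------
Eve    | Support   
Wendy  | Legal     
Aaron  | Legal     
Dave   | Sales     
Pete   | Legal     
Karen  | NULL      
Victor | Legal     


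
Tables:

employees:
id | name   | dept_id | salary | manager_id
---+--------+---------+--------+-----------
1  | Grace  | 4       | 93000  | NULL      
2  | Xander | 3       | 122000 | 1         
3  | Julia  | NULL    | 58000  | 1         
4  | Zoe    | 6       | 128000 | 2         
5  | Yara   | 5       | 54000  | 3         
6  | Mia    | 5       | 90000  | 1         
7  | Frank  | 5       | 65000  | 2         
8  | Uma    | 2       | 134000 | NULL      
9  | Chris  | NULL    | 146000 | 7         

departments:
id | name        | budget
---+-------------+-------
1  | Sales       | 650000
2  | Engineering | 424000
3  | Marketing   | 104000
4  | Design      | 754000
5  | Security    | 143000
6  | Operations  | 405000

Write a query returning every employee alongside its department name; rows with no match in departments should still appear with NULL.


LEFT JOIN keeps every row from employees (the left table); where dept_id has no match in departments, the department columns become NULL. Walk through each employee:
  - employee 1 (Grace): dept_id=4 -> matches Design
  - employee 2 (Xander): dept_id=3 -> matches Marketing
  - employee 3 (Julia): dept_id=NULL, no match -> kept with NULL
  - employee 4 (Zoe): dept_id=6 -> matches Operations
  - employee 5 (Yara): dept_id=5 -> matches Security
  - employee 6 (Mia): dept_id=5 -> matches Security
  - employee 7 (Frank): dept_id=5 -> matches Security
  - employee 8 (Uma): dept_id=2 -> matches Engineering
  - employee 9 (Chris): dept_id=NULL, no match -> kept with NULL
All 9 rows appear; 2 have NULL department.

SQL:
SELECT a.name, b.name AS department
FROM employees a
LEFT JOIN departments b ON a.dept_id = b.id

Result:
name   | department 
-------+------------
Grace  | Design     
Xander | Marketing  
Julia  | NULL       
Zoe    | Operations 
Yara   | Security   
Mia    | Security   
Frank  | Security   
Uma    | Engineering
Chris  | NULL       


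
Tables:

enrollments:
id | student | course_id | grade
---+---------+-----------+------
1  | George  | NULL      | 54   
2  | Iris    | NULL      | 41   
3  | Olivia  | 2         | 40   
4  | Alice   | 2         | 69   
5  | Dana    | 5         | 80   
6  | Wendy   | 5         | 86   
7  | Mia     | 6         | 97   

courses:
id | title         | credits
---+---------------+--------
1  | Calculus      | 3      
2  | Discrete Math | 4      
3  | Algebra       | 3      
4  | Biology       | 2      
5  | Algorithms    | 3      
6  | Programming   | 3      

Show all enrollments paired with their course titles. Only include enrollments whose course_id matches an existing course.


INNER JOIN keeps only enrollments rows whose course_id matches an id in courses. Walk through each enrollment:
  - enrollment 1 (George): course_id=NULL, no match -> dropped
  - enrollment 2 (Iris): course_id=NULL, no match -> dropped
  - enrollment 3 (Olivia): course_id=2 -> matches Discrete Math
  - enrollment 4 (Alice): course_id=2 -> matches Discrete Math
  - enrollment 5 (Dana): course_id=5 -> matches Algorithms
  - enrollment 6 (Wendy): course_id=5 -> matches Algorithms
  - enrollment 7 (Mia): course_id=6 -> matches Programming
So 2 of 7 rows are dropped.

SQL:
SELECT a.student, b.title AS course
FROM enrollments a
INNER JOIN courses b ON a.course_id = b.id

Result:
student | course       
--------+--------------
Olivia  | Discrete Math
Alice   | Discrete Math
Dana    | Algorithms   
Wendy   | Algorithms   
Mia     | Programming  


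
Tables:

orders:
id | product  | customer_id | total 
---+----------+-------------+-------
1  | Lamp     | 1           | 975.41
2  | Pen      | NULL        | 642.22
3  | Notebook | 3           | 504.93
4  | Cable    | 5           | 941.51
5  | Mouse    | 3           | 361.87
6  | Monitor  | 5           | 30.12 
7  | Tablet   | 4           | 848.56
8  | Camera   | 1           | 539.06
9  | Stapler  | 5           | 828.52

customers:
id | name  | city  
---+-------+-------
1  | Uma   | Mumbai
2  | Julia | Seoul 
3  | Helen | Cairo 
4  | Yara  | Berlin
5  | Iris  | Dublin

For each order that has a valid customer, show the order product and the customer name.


INNER JOIN keeps only orders rows whose customer_id matches an id in customers. Walk through each order:
  - order 1 (Lamp): customer_id=1 -> matches Uma
  - order 2 (Pen): customer_id=NULL, no match -> dropped
  - order 3 (Notebook): customer_id=3 -> matches Helen
  - order 4 (Cable): customer_id=5 -> matches Iris
  - order 5 (Mouse): customer_id=3 -> matches Helen
  - order 6 (Monitor): customer_id=5 -> matches Iris
  - order 7 (Tablet): customer_id=4 -> matches Yara
  - order 8 (Camera): customer_id=1 -> matches Uma
  - order 9 (Stapler): customer_id=5 -> matches Iris
So 1 of 9 rows is dropped.

SQL:
SELECT a.product, b.name AS customer
FROM orders a
INNER JOIN customers b ON a.customer_id = b.id

Result:
product  | customer
---------+---------
Lamp     | Uma     
Notebook | Helen   
Cable    | Iris    
Mouse    | Helen   
Monitor  | Iris    
Tablet   | Yara    
Camera   | Uma     
Stapler  | Iris    


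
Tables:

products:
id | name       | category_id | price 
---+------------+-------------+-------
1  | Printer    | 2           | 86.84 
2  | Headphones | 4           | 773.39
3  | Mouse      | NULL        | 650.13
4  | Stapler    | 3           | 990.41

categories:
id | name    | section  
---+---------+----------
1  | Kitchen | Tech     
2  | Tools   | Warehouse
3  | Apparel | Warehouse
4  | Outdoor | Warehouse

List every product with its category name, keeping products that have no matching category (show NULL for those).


LEFT JOIN keeps every row from products (the left table); where category_id has no match in categories, the category columns become NULL. Walk through each product:
  - product 1 (Printer): category_id=2 -> matches Tools
  - product 2 (Headphones): category_id=4 -> matches Outdoor
  - product 3 (Mouse): category_id=NULL, no match -> kept with NULL
  - product 4 (Stapler): category_id=3 -> matches Apparel
All 4 rows appear; 1 has NULL category.

SQL:
SELECT a.name, b.name AS category
FROM products a
LEFT JOIN categories b ON a.category_id = b.id

Result:
name       | category
-----------+---------
Printer    | Tools   
Headphones | Outdoor 
Mouse      | NULL    
Stapler    | Apparel 


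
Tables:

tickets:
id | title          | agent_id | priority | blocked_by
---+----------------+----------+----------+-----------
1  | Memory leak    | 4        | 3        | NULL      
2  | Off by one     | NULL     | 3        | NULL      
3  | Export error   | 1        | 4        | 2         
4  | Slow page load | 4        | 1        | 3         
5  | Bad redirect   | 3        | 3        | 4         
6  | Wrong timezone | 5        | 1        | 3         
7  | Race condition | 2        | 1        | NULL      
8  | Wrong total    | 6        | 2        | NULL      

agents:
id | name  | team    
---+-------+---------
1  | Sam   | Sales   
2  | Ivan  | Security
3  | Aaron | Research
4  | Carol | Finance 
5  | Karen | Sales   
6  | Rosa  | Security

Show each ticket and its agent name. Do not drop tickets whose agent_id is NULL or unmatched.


LEFT JOIN keeps every row from tickets (the left table); where agent_id has no match in agents, the agent columns become NULL. Walk through each ticket:
  - ticket 1 (Memory leak): agent_id=4 -> matches Carol
  - ticket 2 (Off by one): agent_id=NULL, no match -> kept with NULL
  - ticket 3 (Export error): agent_id=1 -> matches Sam
  - ticket 4 (Slow page load): agent_id=4 -> matches Carol
  - ticket 5 (Bad redirect): agent_id=3 -> matches Aaron
  - ticket 6 (Wrong timezone): agent_id=5 -> matches Karen
  - ticket 7 (Race condition): agent_id=2 -> matches Ivan
  - ticket 8 (Wrong total): agent_id=6 -> matches Rosa
All 8 rows appear; 1 has NULL agent.

SQL:
SELECT a.title, b.name AS agent
FROM tickets a
LEFT JOIN agents b ON a.agent_id = b.id

Result:
title          | agent
---------------+------
Memory leak    | Carol
Off by one     | NULL 
Export error   | Sam  
Slow page load | Carol
Bad redirect   | Aaron
Wrong timezone | Karen
Race condition | Ivan 
Wrong total    | Rosa 


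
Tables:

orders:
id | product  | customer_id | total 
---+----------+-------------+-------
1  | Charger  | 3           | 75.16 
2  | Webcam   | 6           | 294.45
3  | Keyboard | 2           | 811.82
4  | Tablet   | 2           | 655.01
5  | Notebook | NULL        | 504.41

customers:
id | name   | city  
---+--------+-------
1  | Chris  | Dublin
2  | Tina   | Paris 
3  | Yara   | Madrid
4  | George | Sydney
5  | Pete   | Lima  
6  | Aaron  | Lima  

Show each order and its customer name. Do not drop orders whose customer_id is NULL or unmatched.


LEFT JOIN keeps every row from orders (the left table); where customer_id has no match in customers, the customer columns become NULL. Walk through each order:
  - order 1 (Charger): customer_id=3 -> matches Yara
  - order 2 (Webcam): customer_id=6 -> matches Aaron
  - order 3 (Keyboard): customer_id=2 -> matches Tina
  - order 4 (Tablet): customer_id=2 -> matches Tina
  - order 5 (Notebook): customer_id=NULL, no match -> kept with NULL
All 5 rows appear; 1 has NULL customer.

SQL:
SELECT a.product, b.name AS customer
FROM orders a
LEFT JOIN customers b ON a.customer_id = b.id

Result:
product  | customer
---------+---------
Charger  | Yara    
Webcam   | Aaron   
Keyboard | Tina    
Tablet   | Tina    
Notebook | NULL    


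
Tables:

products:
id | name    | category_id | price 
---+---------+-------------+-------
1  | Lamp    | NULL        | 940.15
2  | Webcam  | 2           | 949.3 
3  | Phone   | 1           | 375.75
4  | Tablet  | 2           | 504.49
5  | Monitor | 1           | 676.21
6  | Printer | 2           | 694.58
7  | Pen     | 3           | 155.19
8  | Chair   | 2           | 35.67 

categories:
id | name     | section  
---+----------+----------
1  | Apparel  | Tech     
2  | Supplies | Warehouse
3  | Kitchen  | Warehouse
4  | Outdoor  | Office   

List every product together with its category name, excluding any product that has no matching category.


INNER JOIN keeps only products rows whose category_id matches an id in categories. Walk through each product:
  - product 1 (Lamp): category_id=NULL, no match -> dropped
  - product 2 (Webcam): category_id=2 -> matches Supplies
  - product 3 (Phone): category_id=1 -> matches Apparel
  - product 4 (Tablet): category_id=2 -> matches Supplies
  - product 5 (Monitor): category_id=1 -> matches Apparel
  - product 6 (Printer): category_id=2 -> matches Supplies
  - product 7 (Pen): category_id=3 -> matches Kitchen
  - product 8 (Chair): category_id=2 -> matches Supplies
So 1 of 8 rows is dropped.

SQL:
SELECT a.name, b.name AS category
FROM products a
INNER JOIN categories b ON a.category_id = b.id

Result:
name    | category
--------+---------
Webcam  | Supplies
Phone   | Apparel 
Tablet  | Supplies
Monitor | Apparel 
Printer | Supplies
Pen     | Kitchen 
Chair   | Supplies


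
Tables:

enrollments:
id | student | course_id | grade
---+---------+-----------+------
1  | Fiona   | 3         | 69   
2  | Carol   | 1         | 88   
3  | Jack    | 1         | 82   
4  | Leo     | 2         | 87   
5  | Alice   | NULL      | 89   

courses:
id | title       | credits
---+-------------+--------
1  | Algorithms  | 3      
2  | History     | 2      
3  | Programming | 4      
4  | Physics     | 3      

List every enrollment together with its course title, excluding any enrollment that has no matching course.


INNER JOIN keeps only enrollments rows whose course_id matches an id in courses. Walk through each enrollment:
  - enrollment 1 (Fiona): course_id=3 -> matches Programming
  - enrollment 2 (Carol): course_id=1 -> matches Algorithms
  - enrollment 3 (Jack): course_id=1 -> matches Algorithms
  - enrollment 4 (Leo): course_id=2 -> matches History
  - enrollment 5 (Alice): course_id=NULL, no match -> dropped
So 1 of 5 rows is dropped.

SQL:
SELECT a.student, b.title AS course
FROM enrollments a
INNER JOIN courses b ON a.course_id = b.id

Result:
student | course     
--------+------------
Fiona   | Programming
Carol   | Algorithms 
Jack    | Algorithms 
Leo     | History    


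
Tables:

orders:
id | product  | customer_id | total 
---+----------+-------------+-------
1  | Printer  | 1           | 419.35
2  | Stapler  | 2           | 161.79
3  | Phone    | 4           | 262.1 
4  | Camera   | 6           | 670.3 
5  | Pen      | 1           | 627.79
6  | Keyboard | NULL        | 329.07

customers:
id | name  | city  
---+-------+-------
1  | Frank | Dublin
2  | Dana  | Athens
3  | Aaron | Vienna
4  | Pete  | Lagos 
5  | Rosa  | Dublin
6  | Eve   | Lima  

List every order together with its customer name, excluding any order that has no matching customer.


INNER JOIN keeps only orders rows whose customer_id matches an id in customers. Walk through each order:
  - order 1 (Printer): customer_id=1 -> matches Frank
  - order 2 (Stapler): customer_id=2 -> matches Dana
  - order 3 (Phone): customer_id=4 -> matches Pete
  - order 4 (Camera): customer_id=6 -> matches Eve
  - order 5 (Pen): customer_id=1 -> matches Frank
  - order 6 (Keyboard): customer_id=NULL, no match -> dropped
So 1 of 6 rows is dropped.

SQL:
SELECT a.product, b.name AS customer
FROM orders a
INNER JOIN customers b ON a.customer_id = b.id

Result:
product | customer
--------+---------
Printer | Frank   
Stapler | Dana    
Phone   | Pete    
Camera  | Eve     
Pen     | Frank   


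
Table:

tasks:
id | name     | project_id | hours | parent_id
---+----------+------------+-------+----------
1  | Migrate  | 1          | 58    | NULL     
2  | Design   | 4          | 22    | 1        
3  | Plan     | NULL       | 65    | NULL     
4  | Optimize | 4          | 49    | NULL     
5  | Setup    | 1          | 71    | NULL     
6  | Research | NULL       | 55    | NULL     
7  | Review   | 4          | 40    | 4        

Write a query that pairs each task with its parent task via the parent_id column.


This is a self-join: tasks is joined to a second copy of itself, matching each row's parent_id to another row's id. Use LEFT JOIN so rows with parent_id=NULL are kept.
  - task 1 (Migrate): parent_id=NULL -> NULL
  - task 2 (Design): parent_id=1 -> Migrate
  - task 3 (Plan): parent_id=NULL -> NULL
  - task 4 (Optimize): parent_id=NULL -> NULL
  - task 5 (Setup): parent_id=NULL -> NULL
  - task 6 (Research): parent_id=NULL -> NULL
  - task 7 (Review): parent_id=4 -> Optimize

SQL:
SELECT a.name AS item, b.name AS parent
FROM tasks a
LEFT JOIN tasks b ON a.parent_id = b.id

Result:
item     | parent  
---------+---------
Migrate  | NULL    
Design   | Migrate 
Plan     | NULL    
Optimize | NULL    
Setup    | NULL    
Research | NULL    
Review   | Optimize


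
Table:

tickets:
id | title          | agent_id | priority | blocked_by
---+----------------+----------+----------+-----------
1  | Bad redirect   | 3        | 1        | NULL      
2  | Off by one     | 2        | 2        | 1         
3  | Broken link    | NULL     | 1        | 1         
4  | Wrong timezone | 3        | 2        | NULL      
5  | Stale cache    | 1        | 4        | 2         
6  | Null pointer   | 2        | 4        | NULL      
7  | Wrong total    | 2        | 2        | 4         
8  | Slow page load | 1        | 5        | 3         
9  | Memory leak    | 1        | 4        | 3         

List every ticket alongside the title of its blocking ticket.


This is a self-join: tickets is joined to a second copy of itself, matching each row's blocked_by to another row's id. Use LEFT JOIN so rows with blocked_by=NULL are kept.
  - ticket 1 (Bad redirect): blocked_by=NULL -> NULL
  - ticket 2 (Off by one): blocked_by=1 -> Bad redirect
  - ticket 3 (Broken link): blocked_by=1 -> Bad redirect
  - ticket 4 (Wrong timezone): blocked_by=NULL -> NULL
  - ticket 5 (Stale cache): blocked_by=2 -> Off by one
  - ticket 6 (Null pointer): blocked_by=NULL -> NULL
  - ticket 7 (Wrong total): blocked_by=4 -> Wrong timezone
  - ticket 8 (Slow page load): blocked_by=3 -> Broken link
  - ticket 9 (Memory leak): blocked_by=3 -> Broken link

SQL:
SELECT a.title AS item, b.title AS blocked_by
FROM tickets a
LEFT JOIN tickets b ON a.blocked_by = b.id

Result:
item           | blocked_by    
---------------+---------------
Bad redirect   | NULL          
Off by one     | Bad redirect  
Broken link    | Bad redirect  
Wrong timezone | NULL          
Stale cache    | Off by one    
Null pointer   | NULL          
Wrong total    | Wrong timezone
Slow page load | Broken link   
Memory leak    | Broken link   


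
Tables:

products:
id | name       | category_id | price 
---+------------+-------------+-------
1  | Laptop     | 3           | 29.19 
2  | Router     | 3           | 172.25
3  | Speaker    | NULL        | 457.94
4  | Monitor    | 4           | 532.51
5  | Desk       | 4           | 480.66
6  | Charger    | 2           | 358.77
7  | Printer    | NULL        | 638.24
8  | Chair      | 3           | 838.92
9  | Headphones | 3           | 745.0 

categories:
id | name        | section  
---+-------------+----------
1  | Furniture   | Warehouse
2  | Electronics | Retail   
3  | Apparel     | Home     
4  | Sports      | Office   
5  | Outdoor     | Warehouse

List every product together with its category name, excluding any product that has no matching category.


INNER JOIN keeps only products rows whose category_id matches an id in categories. Walk through each product:
  - product 1 (Laptop): category_id=3 -> matches Apparel
  - product 2 (Router): category_id=3 -> matches Apparel
  - product 3 (Speaker): category_id=NULL, no match -> dropped
  - product 4 (Monitor): category_id=4 -> matches Sports
  - product 5 (Desk): category_id=4 -> matches Sports
  - product 6 (Charger): category_id=2 -> matches Electronics
  - product 7 (Printer): category_id=NULL, no match -> dropped
  - product 8 (Chair): category_id=3 -> matches Apparel
  - product 9 (Headphones): category_id=3 -> matches Apparel
So 2 of 9 rows are dropped.

SQL:
SELECT a.name, b.name AS category
FROM products a
INNER JOIN categories b ON a.category_id = b.id

Result:
name       | category   
-----------+------------
Laptop     | Apparel    
Router     | Apparel    
Monitor    | Sports     
Desk       | Sports     
Charger    | Electronics
Chair      | Apparel    
Headphones | Apparel    


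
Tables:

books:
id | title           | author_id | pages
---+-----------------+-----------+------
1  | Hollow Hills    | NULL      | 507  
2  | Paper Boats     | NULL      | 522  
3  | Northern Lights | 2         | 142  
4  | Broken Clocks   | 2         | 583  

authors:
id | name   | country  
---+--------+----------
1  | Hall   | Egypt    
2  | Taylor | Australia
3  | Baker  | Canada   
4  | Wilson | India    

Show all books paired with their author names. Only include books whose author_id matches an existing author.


INNER JOIN keeps only books rows whose author_id matches an id in authors. Walk through each book:
  - book 1 (Hollow Hills): author_id=NULL, no match -> dropped
  - book 2 (Paper Boats): author_id=NULL, no match -> dropped
  - book 3 (Northern Lights): author_id=2 -> matches Taylor
  - book 4 (Broken Clocks): author_id=2 -> matches Taylor
So 2 of 4 rows are dropped.

SQL:
SELECT a.title, b.name AS author
FROM books a
INNER JOIN authors b ON a.author_id = b.id

Result:
title           | author
----------------+-------
Northern Lights | Taylor
Broken Clocks   | Taylor


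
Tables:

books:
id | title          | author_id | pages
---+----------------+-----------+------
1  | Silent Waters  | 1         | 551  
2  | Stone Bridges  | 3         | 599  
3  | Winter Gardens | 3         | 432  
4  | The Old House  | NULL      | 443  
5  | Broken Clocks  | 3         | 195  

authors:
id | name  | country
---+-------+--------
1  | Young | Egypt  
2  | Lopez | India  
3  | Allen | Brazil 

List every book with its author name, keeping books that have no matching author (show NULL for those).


LEFT JOIN keeps every row from books (the left table); where author_id has no match in authors, the author columns become NULL. Walk through each book:
  - book 1 (Silent Waters): author_id=1 -> matches Young
  - book 2 (Stone Bridges): author_id=3 -> matches Allen
  - book 3 (Winter Gardens): author_id=3 -> matches Allen
  - book 4 (The Old House): author_id=NULL, no match -> kept with NULL
  - book 5 (Broken Clocks): author_id=3 -> matches Allen
All 5 rows appear; 1 has NULL author.

SQL:
SELECT a.title, b.name AS author
FROM books a
LEFT JOIN authors b ON a.author_id = b.id

Result:
title          | author
---------------+-------
Silent Waters  | Young 
Stone Bridges  | Allen 
Winter Gardens | Allen 
The Old House  | NULL  
Broken Clocks  | Allen 


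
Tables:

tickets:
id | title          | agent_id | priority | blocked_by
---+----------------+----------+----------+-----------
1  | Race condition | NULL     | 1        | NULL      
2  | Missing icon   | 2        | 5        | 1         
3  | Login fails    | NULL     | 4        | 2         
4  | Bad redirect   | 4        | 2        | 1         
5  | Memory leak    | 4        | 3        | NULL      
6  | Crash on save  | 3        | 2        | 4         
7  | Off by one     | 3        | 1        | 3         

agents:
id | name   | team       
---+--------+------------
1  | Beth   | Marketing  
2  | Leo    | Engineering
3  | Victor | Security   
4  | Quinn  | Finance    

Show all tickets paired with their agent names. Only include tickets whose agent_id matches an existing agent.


INNER JOIN keeps only tickets rows whose agent_id matches an id in agents. Walk through each ticket:
  - ticket 1 (Race condition): agent_id=NULL, no match -> dropped
  - ticket 2 (Missing icon): agent_id=2 -> matches Leo
  - ticket 3 (Login fails): agent_id=NULL, no match -> dropped
  - ticket 4 (Bad redirect): agent_id=4 -> matches Quinn
  - ticket 5 (Memory leak): agent_id=4 -> matches Quinn
  - ticket 6 (Crash on save): agent_id=3 -> matches Victor
  - ticket 7 (Off by one): agent_id=3 -> matches Victor
So 2 of 7 rows are dropped.

SQL:
SELECT a.title, b.name AS agent
FROM tickets a
INNER JOIN agents b ON a.agent_id = b.id

Result:
title         | agent 
--------------+-------
Missing icon  | Leo   
Bad redirect  | Quinn 
Memory leak   | Quinn 
Crash on save | Victor
Off by one    | Victor


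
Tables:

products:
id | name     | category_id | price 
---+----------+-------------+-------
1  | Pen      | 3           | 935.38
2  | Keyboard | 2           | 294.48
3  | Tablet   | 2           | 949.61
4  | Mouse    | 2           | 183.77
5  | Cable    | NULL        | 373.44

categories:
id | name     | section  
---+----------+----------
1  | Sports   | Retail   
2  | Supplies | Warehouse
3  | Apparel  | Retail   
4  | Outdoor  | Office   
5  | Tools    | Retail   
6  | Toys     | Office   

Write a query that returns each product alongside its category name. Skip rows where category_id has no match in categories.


INNER JOIN keeps only products rows whose category_id matches an id in categories. Walk through each product:
  - product 1 (Pen): category_id=3 -> matches Apparel
  - product 2 (Keyboard): category_id=2 -> matches Supplies
  - product 3 (Tablet): category_id=2 -> matches Supplies
  - product 4 (Mouse): category_id=2 -> matches Supplies
  - product 5 (Cable): category_id=NULL, no match -> dropped
So 1 of 5 rows is dropped.

SQL:
SELECT a.name, b.name AS category
FROM products a
INNER JOIN categories b ON a.category_id = b.id

Result:
name     | category
---------+---------
Pen      | Apparel 
Keyboard | Supplies
Tablet   | Supplies
Mouse    | Supplies


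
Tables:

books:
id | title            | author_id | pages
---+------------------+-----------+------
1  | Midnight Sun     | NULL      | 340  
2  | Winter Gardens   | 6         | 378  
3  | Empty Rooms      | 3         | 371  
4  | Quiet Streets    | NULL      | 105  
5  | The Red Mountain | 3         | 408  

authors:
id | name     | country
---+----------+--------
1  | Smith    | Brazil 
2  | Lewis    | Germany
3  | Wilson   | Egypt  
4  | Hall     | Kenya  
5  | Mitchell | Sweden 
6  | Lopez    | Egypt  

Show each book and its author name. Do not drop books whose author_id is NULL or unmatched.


LEFT JOIN keeps every row from books (the left table); where author_id has no match in authors, the author columns become NULL. Walk through each book:
  - book 1 (Midnight Sun): author_id=NULL, no match -> kept with NULL
  - book 2 (Winter Gardens): author_id=6 -> matches Lopez
  - book 3 (Empty Rooms): author_id=3 -> matches Wilson
  - book 4 (Quiet Streets): author_id=NULL, no match -> kept with NULL
  - book 5 (The Red Mountain): author_id=3 -> matches Wilson
All 5 rows appear; 2 have NULL author.

SQL:
SELECT a.title, b.name AS author
FROM books a
LEFT JOIN authors b ON a.author_id = b.id

Result:
title            | author
-----------------+-------
Midnight Sun     | NULL  
Winter Gardens   | Lopez 
Empty Rooms      | Wilson
Quiet Streets    | NULL  
The Red Mountain | Wilson


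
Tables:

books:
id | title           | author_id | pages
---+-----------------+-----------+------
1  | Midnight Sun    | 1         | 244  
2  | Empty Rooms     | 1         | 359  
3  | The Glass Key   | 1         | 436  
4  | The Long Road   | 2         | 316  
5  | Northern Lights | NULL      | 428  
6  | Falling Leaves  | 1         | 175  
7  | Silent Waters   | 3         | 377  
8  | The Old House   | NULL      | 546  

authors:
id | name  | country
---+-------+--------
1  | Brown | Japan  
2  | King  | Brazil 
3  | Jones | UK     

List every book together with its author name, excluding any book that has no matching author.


INNER JOIN keeps only books rows whose author_id matches an id in authors. Walk through each book:
  - book 1 (Midnight Sun): author_id=1 -> matches Brown
  - book 2 (Empty Rooms): author_id=1 -> matches Brown
  - book 3 (The Glass Key): author_id=1 -> matches Brown
  - book 4 (The Long Road): author_id=2 -> matches King
  - book 5 (Northern Lights): author_id=NULL, no match -> dropped
  - book 6 (Falling Leaves): author_id=1 -> matches Brown
  - book 7 (Silent Waters): author_id=3 -> matches Jones
  - book 8 (The Old House): author_id=NULL, no match -> dropped
So 2 of 8 rows are dropped.

SQL:
SELECT a.title, b.name AS author
FROM books a
INNER JOIN authors b ON a.author_id = b.id

Result:
title          | author
---------------+-------
Midnight Sun   | Brown 
Empty Rooms    | Brown 
The Glass Key  | Brown 
The Long Road  | King  
Falling Leaves | Brown 
Silent Waters  | Jones 
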